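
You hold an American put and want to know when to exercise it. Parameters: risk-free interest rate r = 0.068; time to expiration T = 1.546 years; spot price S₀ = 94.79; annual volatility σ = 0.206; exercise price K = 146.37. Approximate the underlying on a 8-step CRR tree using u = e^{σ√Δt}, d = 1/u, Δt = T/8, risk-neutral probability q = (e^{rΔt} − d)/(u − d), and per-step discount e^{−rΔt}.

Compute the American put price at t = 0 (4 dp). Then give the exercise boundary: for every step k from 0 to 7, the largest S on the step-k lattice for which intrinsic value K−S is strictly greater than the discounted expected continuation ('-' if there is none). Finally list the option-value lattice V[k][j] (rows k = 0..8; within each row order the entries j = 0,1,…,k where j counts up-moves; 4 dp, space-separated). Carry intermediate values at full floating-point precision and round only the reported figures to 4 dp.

Δt=0.19325  u=1.09479  d=0.91342  q=0.55031  discount=0.98694
step 8 (expiry): payoffs max(K−S,0) = 100.4363 91.3159 80.3847 67.2831 51.5800 32.7590 10.2011 0.0000 0.0000
step 7: (k=7,j=0): S=50.2876, (K−S)⁺=96.0824, hold=94.1716 ⇒ V=96.0824 exercise | (k=7,j=1): S=60.2724, (K−S)⁺=86.0976, hold=84.1868 ⇒ V=86.0976 exercise | (k=7,j=2): S=72.2397, (K−S)⁺=74.1303, hold=72.2194 ⇒ V=74.1303 exercise | (k=7,j=3): S=86.5832, (K−S)⁺=59.7868, hold=57.8759 ⇒ V=59.7868 exercise | (k=7,j=4): S=103.7747, (K−S)⁺=42.5953, hold=40.6845 ⇒ V=42.5953 exercise | (k=7,j=5): S=124.3796, (K−S)⁺=21.9904, hold=20.0796 ⇒ V=21.9904 exercise | (k=7,j=6): S=149.0757, (K−S)⁺=0.0000, hold=4.5274 ⇒ V=4.5274 continue | (k=7,j=7): S=178.6753, (K−S)⁺=0.0000, hold=0.0000 ⇒ V=0.0000 continue  boundary S*=124.3796
step 6: (k=6,j=0): S=55.0541, (K−S)⁺=91.3159, hold=89.4051 ⇒ V=91.3159 exercise | (k=6,j=1): S=65.9853, (K−S)⁺=80.3847, hold=78.4738 ⇒ V=80.3847 exercise | (k=6,j=2): S=79.0869, (K−S)⁺=67.2831, hold=65.3722 ⇒ V=67.2831 exercise | (k=6,j=3): S=94.7900, (K−S)⁺=51.5800, hold=49.6691 ⇒ V=51.5800 exercise | (k=6,j=4): S=113.6110, (K−S)⁺=32.7590, hold=30.8482 ⇒ V=32.7590 exercise | (k=6,j=5): S=136.1689, (K−S)⁺=10.2011, hold=12.2187 ⇒ V=12.2187 continue | (k=6,j=6): S=163.2058, (K−S)⁺=0.0000, hold=2.0094 ⇒ V=2.0094 continue  boundary S*=113.6110
step 5: (k=5,j=0): S=60.2724, (K−S)⁺=86.0976, hold=84.1868 ⇒ V=86.0976 exercise | (k=5,j=1): S=72.2397, (K−S)⁺=74.1303, hold=72.2194 ⇒ V=74.1303 exercise | (k=5,j=2): S=86.5832, (K−S)⁺=59.7868, hold=57.8759 ⇒ V=59.7868 exercise | (k=5,j=3): S=103.7747, (K−S)⁺=42.5953, hold=40.6845 ⇒ V=42.5953 exercise | (k=5,j=4): S=124.3796, (K−S)⁺=21.9904, hold=21.1754 ⇒ V=21.9904 exercise | (k=5,j=5): S=149.0757, (K−S)⁺=0.0000, hold=6.5142 ⇒ V=6.5142 continue  boundary S*=124.3796
step 4: (k=4,j=0): S=65.9853, (K−S)⁺=80.3847, hold=78.4738 ⇒ V=80.3847 exercise | (k=4,j=1): S=79.0869, (K−S)⁺=67.2831, hold=65.3722 ⇒ V=67.2831 exercise | (k=4,j=2): S=94.7900, (K−S)⁺=51.5800, hold=49.6691 ⇒ V=51.5800 exercise | (k=4,j=3): S=113.6110, (K−S)⁺=32.7590, hold=30.8482 ⇒ V=32.7590 exercise | (k=4,j=4): S=136.1689, (K−S)⁺=10.2011, hold=13.2978 ⇒ V=13.2978 continue  boundary S*=113.6110
step 3: (k=3,j=0): S=72.2397, (K−S)⁺=74.1303, hold=72.2194 ⇒ V=74.1303 exercise | (k=3,j=1): S=86.5832, (K−S)⁺=59.7868, hold=57.8759 ⇒ V=59.7868 exercise | (k=3,j=2): S=103.7747, (K−S)⁺=42.5953, hold=40.6845 ⇒ V=42.5953 exercise | (k=3,j=3): S=124.3796, (K−S)⁺=21.9904, hold=21.7615 ⇒ V=21.9904 exercise  boundary S*=124.3796
step 2: (k=2,j=0): S=79.0869, (K−S)⁺=67.2831, hold=65.3722 ⇒ V=67.2831 exercise | (k=2,j=1): S=94.7900, (K−S)⁺=51.5800, hold=49.6691 ⇒ V=51.5800 exercise | (k=2,j=2): S=113.6110, (K−S)⁺=32.7590, hold=30.8482 ⇒ V=32.7590 exercise  boundary S*=113.6110
step 1: (k=1,j=0): S=86.5832, (K−S)⁺=59.7868, hold=57.8759 ⇒ V=59.7868 exercise | (k=1,j=1): S=103.7747, (K−S)⁺=42.5953, hold=40.6845 ⇒ V=42.5953 exercise  boundary S*=103.7747
step 0: (k=0,j=0): S=94.7900, (K−S)⁺=51.5800, hold=49.6691 ⇒ V=51.5800 exercise  boundary S*=94.7900

price = 51.5800
boundary = 94.7900 103.7747 113.6110 124.3796 113.6110 124.3796 113.6110 124.3796
tree:
51.5800
59.7868 42.5953
67.2831 51.5800 32.7590
74.1303 59.7868 42.5953 21.9904
80.3847 67.2831 51.5800 32.7590 13.2978
86.0976 74.1303 59.7868 42.5953 21.9904 6.5142
91.3159 80.3847 67.2831 51.5800 32.7590 12.2187 2.0094
96.0824 86.0976 74.1303 59.7868 42.5953 21.9904 4.5274 0.0000
100.4363 91.3159 80.3847 67.2831 51.5800 32.7590 10.2011 0.0000 0.0000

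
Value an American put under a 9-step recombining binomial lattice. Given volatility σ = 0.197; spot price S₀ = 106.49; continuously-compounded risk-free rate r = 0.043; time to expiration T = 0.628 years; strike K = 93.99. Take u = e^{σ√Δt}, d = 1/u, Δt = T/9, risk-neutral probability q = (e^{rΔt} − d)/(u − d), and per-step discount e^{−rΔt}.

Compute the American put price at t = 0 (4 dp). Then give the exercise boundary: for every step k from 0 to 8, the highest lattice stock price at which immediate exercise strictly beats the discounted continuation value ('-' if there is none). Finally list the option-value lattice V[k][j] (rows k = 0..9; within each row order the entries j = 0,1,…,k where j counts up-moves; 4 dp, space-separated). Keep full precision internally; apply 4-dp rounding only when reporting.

Δt=0.06978, u=1.05342, d=0.94929, q=0.51585, disc=e^(-rΔt)=0.99700
k=9 terminal: V=max(K-S,0) → 27.3234 20.0110 11.8965 2.8920 0.0000 0.0000 0.0000 0.0000 0.0000 0.0000
k=8: j=0 S=70.2277 intr=23.7623 cont=23.4807 V=23.7623[EX]; j=1 S=77.9307 intr=16.0593 cont=15.7777 V=16.0593[EX]; j=2 S=86.4786 intr=7.5114 cont=7.2298 V=7.5114[EX]; j=3 S=95.9641 intr=0.0000 cont=1.3960 V=1.3960[hold]; j=4 S=106.4900 intr=0.0000 cont=0.0000 V=0.0000[hold]; j=5 S=118.1705 intr=0.0000 cont=0.0000 V=0.0000[hold]; j=6 S=131.1321 intr=0.0000 cont=0.0000 V=0.0000[hold]; j=7 S=145.5154 intr=0.0000 cont=0.0000 V=0.0000[hold]; j=8 S=161.4764 intr=0.0000 cont=0.0000 V=0.0000[hold]  S*(8)=86.4786
k=7: j=0 S=73.9790 intr=20.0110 cont=19.7294 V=20.0110[EX]; j=1 S=82.0935 intr=11.8965 cont=11.6149 V=11.8965[EX]; j=2 S=91.0980 intr=2.8920 cont=4.3437 V=4.3437[hold]; j=3 S=101.0901 intr=0.0000 cont=0.6738 V=0.6738[hold]; j=4 S=112.1783 intr=0.0000 cont=0.0000 V=0.0000[hold]; j=5 S=124.4827 intr=0.0000 cont=0.0000 V=0.0000[hold]; j=6 S=138.1367 intr=0.0000 cont=0.0000 V=0.0000[hold]; j=7 S=153.2883 intr=0.0000 cont=0.0000 V=0.0000[hold]  S*(7)=82.0935
k=6: j=0 S=77.9307 intr=16.0593 cont=15.7777 V=16.0593[EX]; j=1 S=86.4786 intr=7.5114 cont=7.9764 V=7.9764[hold]; j=2 S=95.9641 intr=0.0000 cont=2.4432 V=2.4432[hold]; j=3 S=106.4900 intr=0.0000 cont=0.3253 V=0.3253[hold]; j=4 S=118.1705 intr=0.0000 cont=0.0000 V=0.0000[hold]; j=5 S=131.1321 intr=0.0000 cont=0.0000 V=0.0000[hold]; j=6 S=145.5154 intr=0.0000 cont=0.0000 V=0.0000[hold]  S*(6)=77.9307
k=5: j=0 S=82.0935 intr=11.8965 cont=11.8541 V=11.8965[EX]; j=1 S=91.0980 intr=2.8920 cont=5.1068 V=5.1068[hold]; j=2 S=101.0901 intr=0.0000 cont=1.3466 V=1.3466[hold]; j=3 S=112.1783 intr=0.0000 cont=0.1570 V=0.1570[hold]; j=4 S=124.4827 intr=0.0000 cont=0.0000 V=0.0000[hold]; j=5 S=138.1367 intr=0.0000 cont=0.0000 V=0.0000[hold]  S*(5)=82.0935
k=4: j=0 S=86.4786 intr=7.5114 cont=8.3689 V=8.3689[hold]; j=1 S=95.9641 intr=0.0000 cont=3.1576 V=3.1576[hold]; j=2 S=106.4900 intr=0.0000 cont=0.7308 V=0.7308[hold]; j=3 S=118.1705 intr=0.0000 cont=0.0758 V=0.0758[hold]; j=4 S=131.1321 intr=0.0000 cont=0.0000 V=0.0000[hold]  S*(4)=-
k=3: j=0 S=91.0980 intr=2.8920 cont=5.6636 V=5.6636[hold]; j=1 S=101.0901 intr=0.0000 cont=1.9000 V=1.9000[hold]; j=2 S=112.1783 intr=0.0000 cont=0.3917 V=0.3917[hold]; j=3 S=124.4827 intr=0.0000 cont=0.0366 V=0.0366[hold]  S*(3)=-
k=2: j=0 S=95.9641 intr=0.0000 cont=3.7110 V=3.7110[hold]; j=1 S=106.4900 intr=0.0000 cont=1.1186 V=1.1186[hold]; j=2 S=118.1705 intr=0.0000 cont=0.2079 V=0.2079[hold]  S*(2)=-
k=1: j=0 S=101.0901 intr=0.0000 cont=2.3666 V=2.3666[hold]; j=1 S=112.1783 intr=0.0000 cont=0.6469 V=0.6469[hold]  S*(1)=-
k=0: j=0 S=106.4900 intr=0.0000 cont=1.4750 V=1.4750[hold]  S*(0)=-

price = 1.4750
boundary = - - - - - 82.0935 77.9307 82.0935 86.4786
tree:
1.4750
2.3666 0.6469
3.7110 1.1186 0.2079
5.6636 1.9000 0.3917 0.0366
8.3689 3.1576 0.7308 0.0758 0.0000
11.8965 5.1068 1.3466 0.1570 0.0000 0.0000
16.0593 7.9764 2.4432 0.3253 0.0000 0.0000 0.0000
20.0110 11.8965 4.3437 0.6738 0.0000 0.0000 0.0000 0.0000
23.7623 16.0593 7.5114 1.3960 0.0000 0.0000 0.0000 0.0000 0.0000
27.3234 20.0110 11.8965 2.8920 0.0000 0.0000 0.0000 0.0000 0.0000 0.0000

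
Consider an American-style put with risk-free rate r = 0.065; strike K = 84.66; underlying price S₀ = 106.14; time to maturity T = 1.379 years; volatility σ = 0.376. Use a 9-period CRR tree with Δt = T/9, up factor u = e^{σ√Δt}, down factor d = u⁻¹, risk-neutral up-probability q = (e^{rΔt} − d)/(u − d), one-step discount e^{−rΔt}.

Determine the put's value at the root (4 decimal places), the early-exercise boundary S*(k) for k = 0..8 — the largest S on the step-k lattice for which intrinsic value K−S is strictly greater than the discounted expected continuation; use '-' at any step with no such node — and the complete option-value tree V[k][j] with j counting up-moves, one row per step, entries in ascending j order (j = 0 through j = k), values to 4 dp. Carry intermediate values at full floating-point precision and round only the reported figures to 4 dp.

price = 5.8931
boundary = - - - - 58.9117 50.8489 58.9117 50.8489 58.9117
tree:
5.8931
8.9068 2.9634
13.1098 4.8350 1.1301
18.7077 7.7116 2.0228 0.2499
25.7483 11.9631 3.5667 0.5019 0.0000
33.8111 17.9313 6.1674 1.0080 0.0000 0.0000
40.7703 25.7483 10.3858 2.0247 0.0000 0.0000 0.0000
46.7771 33.8111 16.8400 4.0668 0.0000 0.0000 0.0000 0.0000
51.9618 40.7703 25.7483 8.1685 0.0000 0.0000 0.0000 0.0000 0.0000
56.4369 46.7771 33.8111 16.4072 0.0000 0.0000 0.0000 0.0000 0.0000 0.0000

Δt=0.15322  u=1.15856  d=0.86314  q=0.49715  discount=0.99009
step 9 (expiry): payoffs max(K−S,0) = 56.4369 46.7771 33.8111 16.4072 0.0000 0.0000 0.0000 0.0000 0.0000 0.0000
step 8: (k=8,j=0): S=32.6982, (K−S)⁺=51.9618, hold=51.1228 ⇒ V=51.9618 exercise | (k=8,j=1): S=43.8897, (K−S)⁺=40.7703, hold=39.9313 ⇒ V=40.7703 exercise | (k=8,j=2): S=58.9117, (K−S)⁺=25.7483, hold=24.9094 ⇒ V=25.7483 exercise | (k=8,j=3): S=79.0752, (K−S)⁺=5.5848, hold=8.1685 ⇒ V=8.1685 continue | (k=8,j=4): S=106.1400, (K−S)⁺=0.0000, hold=0.0000 ⇒ V=0.0000 continue | (k=8,j=5): S=142.4682, (K−S)⁺=0.0000, hold=0.0000 ⇒ V=0.0000 continue | (k=8,j=6): S=191.2304, (K−S)⁺=0.0000, hold=0.0000 ⇒ V=0.0000 continue | (k=8,j=7): S=256.6822, (K−S)⁺=0.0000, hold=0.0000 ⇒ V=0.0000 continue | (k=8,j=8): S=344.5361, (K−S)⁺=0.0000, hold=0.0000 ⇒ V=0.0000 continue  boundary S*=58.9117
step 7: (k=7,j=0): S=37.8829, (K−S)⁺=46.7771, hold=45.9381 ⇒ V=46.7771 exercise | (k=7,j=1): S=50.8489, (K−S)⁺=33.8111, hold=32.9721 ⇒ V=33.8111 exercise | (k=7,j=2): S=68.2528, (K−S)⁺=16.4072, hold=16.8400 ⇒ V=16.8400 continue | (k=7,j=3): S=91.6135, (K−S)⁺=0.0000, hold=4.0668 ⇒ V=4.0668 continue | (k=7,j=4): S=122.9698, (K−S)⁺=0.0000, hold=0.0000 ⇒ V=0.0000 continue | (k=7,j=5): S=165.0583, (K−S)⁺=0.0000, hold=0.0000 ⇒ V=0.0000 continue | (k=7,j=6): S=221.5523, (K−S)⁺=0.0000, hold=0.0000 ⇒ V=0.0000 continue | (k=7,j=7): S=297.3824, (K−S)⁺=0.0000, hold=0.0000 ⇒ V=0.0000 continue  boundary S*=50.8489
step 6: (k=6,j=0): S=43.8897, (K−S)⁺=40.7703, hold=39.9313 ⇒ V=40.7703 exercise | (k=6,j=1): S=58.9117, (K−S)⁺=25.7483, hold=25.1224 ⇒ V=25.7483 exercise | (k=6,j=2): S=79.0752, (K−S)⁺=5.5848, hold=10.3858 ⇒ V=10.3858 continue | (k=6,j=3): S=106.1400, (K−S)⁺=0.0000, hold=2.0247 ⇒ V=2.0247 continue | (k=6,j=4): S=142.4682, (K−S)⁺=0.0000, hold=0.0000 ⇒ V=0.0000 continue | (k=6,j=5): S=191.2304, (K−S)⁺=0.0000, hold=0.0000 ⇒ V=0.0000 continue | (k=6,j=6): S=256.6822, (K−S)⁺=0.0000, hold=0.0000 ⇒ V=0.0000 continue  boundary S*=58.9117
step 5: (k=5,j=0): S=50.8489, (K−S)⁺=33.8111, hold=32.9721 ⇒ V=33.8111 exercise | (k=5,j=1): S=68.2528, (K−S)⁺=16.4072, hold=17.9313 ⇒ V=17.9313 continue | (k=5,j=2): S=91.6135, (K−S)⁺=0.0000, hold=6.1674 ⇒ V=6.1674 continue | (k=5,j=3): S=122.9698, (K−S)⁺=0.0000, hold=1.0080 ⇒ V=1.0080 continue | (k=5,j=4): S=165.0583, (K−S)⁺=0.0000, hold=0.0000 ⇒ V=0.0000 continue | (k=5,j=5): S=221.5523, (K−S)⁺=0.0000, hold=0.0000 ⇒ V=0.0000 continue  boundary S*=50.8489
step 4: (k=4,j=0): S=58.9117, (K−S)⁺=25.7483, hold=25.6596 ⇒ V=25.7483 exercise | (k=4,j=1): S=79.0752, (K−S)⁺=5.5848, hold=11.9631 ⇒ V=11.9631 continue | (k=4,j=2): S=106.1400, (K−S)⁺=0.0000, hold=3.5667 ⇒ V=3.5667 continue | (k=4,j=3): S=142.4682, (K−S)⁺=0.0000, hold=0.5019 ⇒ V=0.5019 continue | (k=4,j=4): S=191.2304, (K−S)⁺=0.0000, hold=0.0000 ⇒ V=0.0000 continue  boundary S*=58.9117
step 3: (k=3,j=0): S=68.2528, (K−S)⁺=16.4072, hold=18.7077 ⇒ V=18.7077 continue | (k=3,j=1): S=91.6135, (K−S)⁺=0.0000, hold=7.7116 ⇒ V=7.7116 continue | (k=3,j=2): S=122.9698, (K−S)⁺=0.0000, hold=2.0228 ⇒ V=2.0228 continue | (k=3,j=3): S=165.0583, (K−S)⁺=0.0000, hold=0.2499 ⇒ V=0.2499 continue  boundary S*=-
step 2: (k=2,j=0): S=79.0752, (K−S)⁺=5.5848, hold=13.1098 ⇒ V=13.1098 continue | (k=2,j=1): S=106.1400, (K−S)⁺=0.0000, hold=4.8350 ⇒ V=4.8350 continue | (k=2,j=2): S=142.4682, (K−S)⁺=0.0000, hold=1.1301 ⇒ V=1.1301 continue  boundary S*=-
step 1: (k=1,j=0): S=91.6135, (K−S)⁺=0.0000, hold=8.9068 ⇒ V=8.9068 continue | (k=1,j=1): S=122.9698, (K−S)⁺=0.0000, hold=2.9634 ⇒ V=2.9634 continue  boundary S*=-
step 0: (k=0,j=0): S=106.1400, (K−S)⁺=0.0000, hold=5.8931 ⇒ V=5.8931 continue  boundary S*=-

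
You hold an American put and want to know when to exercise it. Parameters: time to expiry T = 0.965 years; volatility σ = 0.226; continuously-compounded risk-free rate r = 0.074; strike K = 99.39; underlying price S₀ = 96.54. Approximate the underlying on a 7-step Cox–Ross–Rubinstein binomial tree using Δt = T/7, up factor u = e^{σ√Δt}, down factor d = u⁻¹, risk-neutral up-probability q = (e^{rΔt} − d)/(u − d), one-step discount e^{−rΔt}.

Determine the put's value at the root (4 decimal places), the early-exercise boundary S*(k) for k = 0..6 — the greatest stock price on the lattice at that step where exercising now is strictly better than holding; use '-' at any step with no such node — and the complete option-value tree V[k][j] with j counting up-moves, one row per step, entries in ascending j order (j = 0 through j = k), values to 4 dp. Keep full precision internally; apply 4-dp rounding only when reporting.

price = 7.5410
boundary = - - 81.6249 75.0551 81.6249 75.0551 81.6249
tree:
7.5410
11.7801 4.0739
17.7651 6.9066 1.7389
24.3349 11.3145 3.2836 0.4563
30.3759 17.7651 6.0357 1.0022 0.0000
35.9307 24.3349 10.6727 2.2013 0.0000 0.0000
41.0384 30.3759 17.7651 4.8351 0.0000 0.0000 0.0000
45.7350 35.9307 24.3349 10.6203 0.0000 0.0000 0.0000 0.0000

Δt=0.13786  u=1.08753  d=0.91951  q=0.54006  discount=0.98985
step 7 (expiry): payoffs max(K−S,0) = 45.7350 35.9307 24.3349 10.6203 0.0000 0.0000 0.0000 0.0000
step 6: (k=6,j=0): S=58.3516, (K−S)⁺=41.0384, hold=40.0296 ⇒ V=41.0384 exercise | (k=6,j=1): S=69.0141, (K−S)⁺=30.3759, hold=29.3672 ⇒ V=30.3759 exercise | (k=6,j=2): S=81.6249, (K−S)⁺=17.7651, hold=16.7564 ⇒ V=17.7651 exercise | (k=6,j=3): S=96.5400, (K−S)⁺=2.8500, hold=4.8351 ⇒ V=4.8351 continue | (k=6,j=4): S=114.1806, (K−S)⁺=0.0000, hold=0.0000 ⇒ V=0.0000 continue | (k=6,j=5): S=135.0445, (K−S)⁺=0.0000, hold=0.0000 ⇒ V=0.0000 continue | (k=6,j=6): S=159.7210, (K−S)⁺=0.0000, hold=0.0000 ⇒ V=0.0000 continue  boundary S*=81.6249
step 5: (k=5,j=0): S=63.4593, (K−S)⁺=35.9307, hold=34.9220 ⇒ V=35.9307 exercise | (k=5,j=1): S=75.0551, (K−S)⁺=24.3349, hold=23.3262 ⇒ V=24.3349 exercise | (k=5,j=2): S=88.7697, (K−S)⁺=10.6203, hold=10.6727 ⇒ V=10.6727 continue | (k=5,j=3): S=104.9904, (K−S)⁺=0.0000, hold=2.2013 ⇒ V=2.2013 continue | (k=5,j=4): S=124.1751, (K−S)⁺=0.0000, hold=0.0000 ⇒ V=0.0000 continue | (k=5,j=5): S=146.8654, (K−S)⁺=0.0000, hold=0.0000 ⇒ V=0.0000 continue  boundary S*=75.0551
step 4: (k=4,j=0): S=69.0141, (K−S)⁺=30.3759, hold=29.3672 ⇒ V=30.3759 exercise | (k=4,j=1): S=81.6249, (K−S)⁺=17.7651, hold=16.7844 ⇒ V=17.7651 exercise | (k=4,j=2): S=96.5400, (K−S)⁺=2.8500, hold=6.0357 ⇒ V=6.0357 continue | (k=4,j=3): S=114.1806, (K−S)⁺=0.0000, hold=1.0022 ⇒ V=1.0022 continue | (k=4,j=4): S=135.0445, (K−S)⁺=0.0000, hold=0.0000 ⇒ V=0.0000 continue  boundary S*=81.6249
step 3: (k=3,j=0): S=75.0551, (K−S)⁺=24.3349, hold=23.3262 ⇒ V=24.3349 exercise | (k=3,j=1): S=88.7697, (K−S)⁺=10.6203, hold=11.3145 ⇒ V=11.3145 continue | (k=3,j=2): S=104.9904, (K−S)⁺=0.0000, hold=3.2836 ⇒ V=3.2836 continue | (k=3,j=3): S=124.1751, (K−S)⁺=0.0000, hold=0.4563 ⇒ V=0.4563 continue  boundary S*=75.0551
step 2: (k=2,j=0): S=81.6249, (K−S)⁺=17.7651, hold=17.1275 ⇒ V=17.7651 exercise | (k=2,j=1): S=96.5400, (K−S)⁺=2.8500, hold=6.9066 ⇒ V=6.9066 continue | (k=2,j=2): S=114.1806, (K−S)⁺=0.0000, hold=1.7389 ⇒ V=1.7389 continue  boundary S*=81.6249
step 1: (k=1,j=0): S=88.7697, (K−S)⁺=10.6203, hold=11.7801 ⇒ V=11.7801 continue | (k=1,j=1): S=104.9904, (K−S)⁺=0.0000, hold=4.0739 ⇒ V=4.0739 continue  boundary S*=-
step 0: (k=0,j=0): S=96.5400, (K−S)⁺=2.8500, hold=7.5410 ⇒ V=7.5410 continue  boundary S*=-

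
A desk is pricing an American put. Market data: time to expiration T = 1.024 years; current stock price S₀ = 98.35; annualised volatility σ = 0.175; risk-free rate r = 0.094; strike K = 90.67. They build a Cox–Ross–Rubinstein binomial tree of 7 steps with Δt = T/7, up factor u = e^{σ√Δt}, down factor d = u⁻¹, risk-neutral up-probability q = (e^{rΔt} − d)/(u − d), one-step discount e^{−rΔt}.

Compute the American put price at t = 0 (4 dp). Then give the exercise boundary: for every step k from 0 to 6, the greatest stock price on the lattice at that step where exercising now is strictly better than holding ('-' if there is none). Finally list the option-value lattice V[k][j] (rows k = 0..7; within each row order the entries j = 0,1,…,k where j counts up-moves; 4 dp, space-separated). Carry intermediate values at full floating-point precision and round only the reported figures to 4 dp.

params: Δt=0.14629 u=1.06922 d=0.93526 q=0.58663 e^(-rΔt)=0.98634
t_7 payoffs: 29.1106 20.2929 10.2121 0.0000 0.0000 0.0000 0.0000 0.0000
t_6: node(6,0) S=65.8208 payoff=24.8492 vs cont=23.6110 → 24.8492 [stop]  node(6,1) S=75.2489 payoff=15.4211 vs cont=14.1828 → 15.4211 [stop]  node(6,2) S=86.0275 payoff=4.6425 vs cont=4.1638 → 4.6425 [stop]  node(6,3) S=98.3500 payoff=0.0000 vs cont=0.0000 → 0.0000 [wait]  node(6,4) S=112.4376 payoff=0.0000 vs cont=0.0000 → 0.0000 [wait]  node(6,5) S=128.5430 payoff=0.0000 vs cont=0.0000 → 0.0000 [wait]  node(6,6) S=146.9554 payoff=0.0000 vs cont=0.0000 → 0.0000 [wait]  ⇒ S*(6)=86.0275
t_5: node(5,0) S=70.3771 payoff=20.2929 vs cont=19.0546 → 20.2929 [stop]  node(5,1) S=80.4579 payoff=10.2121 vs cont=8.9738 → 10.2121 [stop]  node(5,2) S=91.9826 payoff=0.0000 vs cont=1.8929 → 1.8929 [wait]  node(5,3) S=105.1581 payoff=0.0000 vs cont=0.0000 → 0.0000 [wait]  node(5,4) S=120.2209 payoff=0.0000 vs cont=0.0000 → 0.0000 [wait]  node(5,5) S=137.4413 payoff=0.0000 vs cont=0.0000 → 0.0000 [wait]  ⇒ S*(5)=80.4579
t_4: node(4,0) S=75.2489 payoff=15.4211 vs cont=14.1828 → 15.4211 [stop]  node(4,1) S=86.0275 payoff=4.6425 vs cont=5.2590 → 5.2590 [wait]  node(4,2) S=98.3500 payoff=0.0000 vs cont=0.7718 → 0.7718 [wait]  node(4,3) S=112.4376 payoff=0.0000 vs cont=0.0000 → 0.0000 [wait]  node(4,4) S=128.5430 payoff=0.0000 vs cont=0.0000 → 0.0000 [wait]  ⇒ S*(4)=75.2489
t_3: node(3,0) S=80.4579 payoff=10.2121 vs cont=9.3306 → 10.2121 [stop]  node(3,1) S=91.9826 payoff=0.0000 vs cont=2.5908 → 2.5908 [wait]  node(3,2) S=105.1581 payoff=0.0000 vs cont=0.3147 → 0.3147 [wait]  node(3,3) S=120.2209 payoff=0.0000 vs cont=0.0000 → 0.0000 [wait]  ⇒ S*(3)=80.4579
t_2: node(2,0) S=86.0275 payoff=4.6425 vs cont=5.6628 → 5.6628 [wait]  node(2,1) S=98.3500 payoff=0.0000 vs cont=1.2384 → 1.2384 [wait]  node(2,2) S=112.4376 payoff=0.0000 vs cont=0.1283 → 0.1283 [wait]  ⇒ S*(2)=-
t_1: node(1,0) S=91.9826 payoff=0.0000 vs cont=3.0255 → 3.0255 [wait]  node(1,1) S=105.1581 payoff=0.0000 vs cont=0.5792 → 0.5792 [wait]  ⇒ S*(1)=-
t_0: node(0,0) S=98.3500 payoff=0.0000 vs cont=1.5687 → 1.5687 [wait]  ⇒ S*(0)=-

price = 1.5687
boundary = - - - 80.4579 75.2489 80.4579 86.0275
tree:
1.5687
3.0255 0.5792
5.6628 1.2384 0.1283
10.2121 2.5908 0.3147 0.0000
15.4211 5.2590 0.7718 0.0000 0.0000
20.2929 10.2121 1.8929 0.0000 0.0000 0.0000
24.8492 15.4211 4.6425 0.0000 0.0000 0.0000 0.0000
29.1106 20.2929 10.2121 0.0000 0.0000 0.0000 0.0000 0.0000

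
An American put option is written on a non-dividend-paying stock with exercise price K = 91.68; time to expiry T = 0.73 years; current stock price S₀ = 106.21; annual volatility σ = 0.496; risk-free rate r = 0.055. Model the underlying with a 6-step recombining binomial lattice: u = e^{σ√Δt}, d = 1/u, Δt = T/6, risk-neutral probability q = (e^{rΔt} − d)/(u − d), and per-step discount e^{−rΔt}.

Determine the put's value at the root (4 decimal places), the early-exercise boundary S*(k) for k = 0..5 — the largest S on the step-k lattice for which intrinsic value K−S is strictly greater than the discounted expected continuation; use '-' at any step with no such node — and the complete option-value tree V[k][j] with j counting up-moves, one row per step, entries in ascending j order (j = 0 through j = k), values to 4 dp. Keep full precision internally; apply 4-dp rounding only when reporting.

price = 9.4850
boundary = - - - - 53.1641 63.2056
tree:
9.4850
14.2460 4.3810
20.7266 7.3175 1.2123
28.9745 11.9451 2.3298 0.0000
38.5159 18.8863 4.4773 0.0000 0.0000
46.9620 28.4744 8.6046 0.0000 0.0000 0.0000
54.0663 38.5159 16.5364 0.0000 0.0000 0.0000 0.0000

Δt=0.12167  u=1.18888  d=0.84113  q=0.47616  discount=0.99333
step 6 (expiry): payoffs max(K−S,0) = 54.0663 38.5159 16.5364 0.0000 0.0000 0.0000 0.0000
step 5: (k=5,j=0): S=44.7180, (K−S)⁺=46.9620, hold=46.3506 ⇒ V=46.9620 exercise | (k=5,j=1): S=63.2056, (K−S)⁺=28.4744, hold=27.8630 ⇒ V=28.4744 exercise | (k=5,j=2): S=89.3365, (K−S)⁺=2.3435, hold=8.6046 ⇒ V=8.6046 continue | (k=5,j=3): S=126.2705, (K−S)⁺=0.0000, hold=0.0000 ⇒ V=0.0000 continue | (k=5,j=4): S=178.4742, (K−S)⁺=0.0000, hold=0.0000 ⇒ V=0.0000 continue | (k=5,j=5): S=252.2601, (K−S)⁺=0.0000, hold=0.0000 ⇒ V=0.0000 continue  boundary S*=63.2056
step 4: (k=4,j=0): S=53.1641, (K−S)⁺=38.5159, hold=37.9044 ⇒ V=38.5159 exercise | (k=4,j=1): S=75.1436, (K−S)⁺=16.5364, hold=18.8863 ⇒ V=18.8863 continue | (k=4,j=2): S=106.2100, (K−S)⁺=0.0000, hold=4.4773 ⇒ V=4.4773 continue | (k=4,j=3): S=150.1200, (K−S)⁺=0.0000, hold=0.0000 ⇒ V=0.0000 continue | (k=4,j=4): S=212.1837, (K−S)⁺=0.0000, hold=0.0000 ⇒ V=0.0000 continue  boundary S*=53.1641
step 3: (k=3,j=0): S=63.2056, (K−S)⁺=28.4744, hold=28.9745 ⇒ V=28.9745 continue | (k=3,j=1): S=89.3365, (K−S)⁺=2.3435, hold=11.9451 ⇒ V=11.9451 continue | (k=3,j=2): S=126.2705, (K−S)⁺=0.0000, hold=2.3298 ⇒ V=2.3298 continue | (k=3,j=3): S=178.4742, (K−S)⁺=0.0000, hold=0.0000 ⇒ V=0.0000 continue  boundary S*=-
step 2: (k=2,j=0): S=75.1436, (K−S)⁺=16.5364, hold=20.7266 ⇒ V=20.7266 continue | (k=2,j=1): S=106.2100, (K−S)⁺=0.0000, hold=7.3175 ⇒ V=7.3175 continue | (k=2,j=2): S=150.1200, (K−S)⁺=0.0000, hold=1.2123 ⇒ V=1.2123 continue  boundary S*=-
step 1: (k=1,j=0): S=89.3365, (K−S)⁺=2.3435, hold=14.2460 ⇒ V=14.2460 continue | (k=1,j=1): S=126.2705, (K−S)⁺=0.0000, hold=4.3810 ⇒ V=4.3810 continue  boundary S*=-
step 0: (k=0,j=0): S=106.2100, (K−S)⁺=0.0000, hold=9.4850 ⇒ V=9.4850 continue  boundary S*=-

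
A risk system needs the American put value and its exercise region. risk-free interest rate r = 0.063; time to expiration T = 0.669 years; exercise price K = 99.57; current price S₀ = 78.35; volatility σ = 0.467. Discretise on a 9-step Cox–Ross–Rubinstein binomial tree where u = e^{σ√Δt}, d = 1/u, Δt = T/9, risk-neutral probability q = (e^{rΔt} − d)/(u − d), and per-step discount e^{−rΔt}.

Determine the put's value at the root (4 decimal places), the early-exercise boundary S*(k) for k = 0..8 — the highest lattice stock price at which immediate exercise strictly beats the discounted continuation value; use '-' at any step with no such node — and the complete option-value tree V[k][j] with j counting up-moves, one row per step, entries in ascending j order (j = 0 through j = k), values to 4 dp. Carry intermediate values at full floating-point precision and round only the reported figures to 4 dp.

price = 24.7372
boundary = - - 60.7361 53.4751 60.7361 68.9832 60.7361 68.9832 78.3500
tree:
24.7372
31.4358 17.9082
38.8339 23.9333 11.7238
46.0949 31.0029 16.7051 6.5812
52.4879 38.8339 23.0396 10.1827 2.8447
58.1167 46.0949 30.5868 15.2988 4.8830 0.7215
63.0725 52.4879 38.8339 22.1502 8.2175 1.4119 0.0000
67.4358 58.1167 46.0949 30.5868 13.4623 2.7631 0.0000 0.0000
71.2775 63.0725 52.4879 38.8339 21.2200 5.4071 0.0000 0.0000 0.0000
74.6599 67.4358 58.1167 46.0949 30.5868 10.5813 0.0000 0.0000 0.0000 0.0000

params: Δt=0.07433 u=1.13578 d=0.88045 q=0.48660 e^(-rΔt)=0.99533
t_9 payoffs: 74.6599 67.4358 58.1167 46.0949 30.5868 10.5813 0.0000 0.0000 0.0000 0.0000
t_8: node(8,0) S=28.2925 payoff=71.2775 vs cont=70.8123 → 71.2775 [stop]  node(8,1) S=36.4975 payoff=63.0725 vs cont=62.6073 → 63.0725 [stop]  node(8,2) S=47.0821 payoff=52.4879 vs cont=52.0228 → 52.4879 [stop]  node(8,3) S=60.7361 payoff=38.8339 vs cont=38.3687 → 38.8339 [stop]  node(8,4) S=78.3500 payoff=21.2200 vs cont=20.7548 → 21.2200 [stop]  node(8,5) S=101.0720 payoff=0.0000 vs cont=5.4071 → 5.4071 [wait]  node(8,6) S=130.3835 payoff=0.0000 vs cont=0.0000 → 0.0000 [wait]  node(8,7) S=168.1955 payoff=0.0000 vs cont=0.0000 → 0.0000 [wait]  node(8,8) S=216.9733 payoff=0.0000 vs cont=0.0000 → 0.0000 [wait]  ⇒ S*(8)=78.3500
t_7: node(7,0) S=32.1342 payoff=67.4358 vs cont=66.9706 → 67.4358 [stop]  node(7,1) S=41.4533 payoff=58.1167 vs cont=57.6515 → 58.1167 [stop]  node(7,2) S=53.4751 payoff=46.0949 vs cont=45.6297 → 46.0949 [stop]  node(7,3) S=68.9832 payoff=30.5868 vs cont=30.1216 → 30.5868 [stop]  node(7,4) S=88.9887 payoff=10.5813 vs cont=13.4623 → 13.4623 [wait]  node(7,5) S=114.7960 payoff=0.0000 vs cont=2.7631 → 2.7631 [wait]  node(7,6) S=148.0875 payoff=0.0000 vs cont=0.0000 → 0.0000 [wait]  node(7,7) S=191.0339 payoff=0.0000 vs cont=0.0000 → 0.0000 [wait]  ⇒ S*(7)=68.9832
t_6: node(6,0) S=36.4975 payoff=63.0725 vs cont=62.6073 → 63.0725 [stop]  node(6,1) S=47.0821 payoff=52.4879 vs cont=52.0228 → 52.4879 [stop]  node(6,2) S=60.7361 payoff=38.8339 vs cont=38.3687 → 38.8339 [stop]  node(6,3) S=78.3500 payoff=21.2200 vs cont=22.1502 → 22.1502 [wait]  node(6,4) S=101.0720 payoff=0.0000 vs cont=8.2175 → 8.2175 [wait]  node(6,5) S=130.3835 payoff=0.0000 vs cont=1.4119 → 1.4119 [wait]  node(6,6) S=168.1955 payoff=0.0000 vs cont=0.0000 → 0.0000 [wait]  ⇒ S*(6)=60.7361
t_5: node(5,0) S=41.4533 payoff=58.1167 vs cont=57.6515 → 58.1167 [stop]  node(5,1) S=53.4751 payoff=46.0949 vs cont=45.6297 → 46.0949 [stop]  node(5,2) S=68.9832 payoff=30.5868 vs cont=30.5721 → 30.5868 [stop]  node(5,3) S=88.9887 payoff=10.5813 vs cont=15.2988 → 15.2988 [wait]  node(5,4) S=114.7960 payoff=0.0000 vs cont=4.8830 → 4.8830 [wait]  node(5,5) S=148.0875 payoff=0.0000 vs cont=0.7215 → 0.7215 [wait]  ⇒ S*(5)=68.9832
t_4: node(4,0) S=47.0821 payoff=52.4879 vs cont=52.0228 → 52.4879 [stop]  node(4,1) S=60.7361 payoff=38.8339 vs cont=38.3687 → 38.8339 [stop]  node(4,2) S=78.3500 payoff=21.2200 vs cont=23.0396 → 23.0396 [wait]  node(4,3) S=101.0720 payoff=0.0000 vs cont=10.1827 → 10.1827 [wait]  node(4,4) S=130.3835 payoff=0.0000 vs cont=2.8447 → 2.8447 [wait]  ⇒ S*(4)=60.7361
t_3: node(3,0) S=53.4751 payoff=46.0949 vs cont=45.6297 → 46.0949 [stop]  node(3,1) S=68.9832 payoff=30.5868 vs cont=31.0029 → 31.0029 [wait]  node(3,2) S=88.9887 payoff=10.5813 vs cont=16.7051 → 16.7051 [wait]  node(3,3) S=114.7960 payoff=0.0000 vs cont=6.5812 → 6.5812 [wait]  ⇒ S*(3)=53.4751
t_2: node(2,0) S=60.7361 payoff=38.8339 vs cont=38.5702 → 38.8339 [stop]  node(2,1) S=78.3500 payoff=21.2200 vs cont=23.9333 → 23.9333 [wait]  node(2,2) S=101.0720 payoff=0.0000 vs cont=11.7238 → 11.7238 [wait]  ⇒ S*(2)=60.7361
t_1: node(1,0) S=68.9832 payoff=30.5868 vs cont=31.4358 → 31.4358 [wait]  node(1,1) S=88.9887 payoff=10.5813 vs cont=17.9082 → 17.9082 [wait]  ⇒ S*(1)=-
t_0: node(0,0) S=78.3500 payoff=21.2200 vs cont=24.7372 → 24.7372 [wait]  ⇒ S*(0)=-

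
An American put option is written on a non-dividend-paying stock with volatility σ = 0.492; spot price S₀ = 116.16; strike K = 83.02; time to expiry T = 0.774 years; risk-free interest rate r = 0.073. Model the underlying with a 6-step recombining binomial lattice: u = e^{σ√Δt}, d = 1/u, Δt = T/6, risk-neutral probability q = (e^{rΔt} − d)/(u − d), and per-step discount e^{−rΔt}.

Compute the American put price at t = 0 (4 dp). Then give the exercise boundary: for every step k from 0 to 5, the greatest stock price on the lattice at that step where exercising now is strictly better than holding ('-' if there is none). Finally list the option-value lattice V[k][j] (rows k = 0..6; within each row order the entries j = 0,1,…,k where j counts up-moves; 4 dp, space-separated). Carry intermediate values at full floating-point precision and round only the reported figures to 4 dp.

price = 3.9385
boundary = - - - - 57.2903 68.3636
tree:
3.9385
6.5624 1.2022
10.7018 2.2525 0.0996
16.9490 4.2133 0.1943 0.0000
25.7297 7.8662 0.3791 0.0000 0.0000
35.0094 14.6564 0.7396 0.0000 0.0000 0.0000
42.7860 25.7297 1.4428 0.0000 0.0000 0.0000 0.0000

Δt=0.12900  u=1.19328  d=0.83802  q=0.48257  discount=0.99063
step 6 (expiry): payoffs max(K−S,0) = 42.7860 25.7297 1.4428 0.0000 0.0000 0.0000 0.0000
step 5: (k=5,j=0): S=48.0106, (K−S)⁺=35.0094, hold=34.2313 ⇒ V=35.0094 exercise | (k=5,j=1): S=68.3636, (K−S)⁺=14.6564, hold=13.8783 ⇒ V=14.6564 exercise | (k=5,j=2): S=97.3448, (K−S)⁺=0.0000, hold=0.7396 ⇒ V=0.7396 continue | (k=5,j=3): S=138.6119, (K−S)⁺=0.0000, hold=0.0000 ⇒ V=0.0000 continue | (k=5,j=4): S=197.3734, (K−S)⁺=0.0000, hold=0.0000 ⇒ V=0.0000 continue | (k=5,j=5): S=281.0454, (K−S)⁺=0.0000, hold=0.0000 ⇒ V=0.0000 continue  boundary S*=68.3636
step 4: (k=4,j=0): S=57.2903, (K−S)⁺=25.7297, hold=24.9516 ⇒ V=25.7297 exercise | (k=4,j=1): S=81.5772, (K−S)⁺=1.4428, hold=7.8662 ⇒ V=7.8662 continue | (k=4,j=2): S=116.1600, (K−S)⁺=0.0000, hold=0.3791 ⇒ V=0.3791 continue | (k=4,j=3): S=165.4034, (K−S)⁺=0.0000, hold=0.0000 ⇒ V=0.0000 continue | (k=4,j=4): S=235.5225, (K−S)⁺=0.0000, hold=0.0000 ⇒ V=0.0000 continue  boundary S*=57.2903
step 3: (k=3,j=0): S=68.3636, (K−S)⁺=14.6564, hold=16.9490 ⇒ V=16.9490 continue | (k=3,j=1): S=97.3448, (K−S)⁺=0.0000, hold=4.2133 ⇒ V=4.2133 continue | (k=3,j=2): S=138.6119, (K−S)⁺=0.0000, hold=0.1943 ⇒ V=0.1943 continue | (k=3,j=3): S=197.3734, (K−S)⁺=0.0000, hold=0.0000 ⇒ V=0.0000 continue  boundary S*=-
step 2: (k=2,j=0): S=81.5772, (K−S)⁺=1.4428, hold=10.7018 ⇒ V=10.7018 continue | (k=2,j=1): S=116.1600, (K−S)⁺=0.0000, hold=2.2525 ⇒ V=2.2525 continue | (k=2,j=2): S=165.4034, (K−S)⁺=0.0000, hold=0.0996 ⇒ V=0.0996 continue  boundary S*=-
step 1: (k=1,j=0): S=97.3448, (K−S)⁺=0.0000, hold=6.5624 ⇒ V=6.5624 continue | (k=1,j=1): S=138.6119, (K−S)⁺=0.0000, hold=1.2022 ⇒ V=1.2022 continue  boundary S*=-
step 0: (k=0,j=0): S=116.1600, (K−S)⁺=0.0000, hold=3.9385 ⇒ V=3.9385 continue  boundary S*=-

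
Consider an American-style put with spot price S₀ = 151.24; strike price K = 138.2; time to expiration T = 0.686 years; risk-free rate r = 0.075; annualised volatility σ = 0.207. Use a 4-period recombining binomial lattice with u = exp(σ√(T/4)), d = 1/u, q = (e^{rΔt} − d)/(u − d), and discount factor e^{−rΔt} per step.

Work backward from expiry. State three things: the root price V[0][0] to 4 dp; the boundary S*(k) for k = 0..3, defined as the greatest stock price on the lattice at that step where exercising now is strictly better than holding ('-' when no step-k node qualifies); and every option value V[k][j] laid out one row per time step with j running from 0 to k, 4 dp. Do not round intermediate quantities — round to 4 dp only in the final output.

price = 3.3254
boundary = - - - 116.9441
tree:
3.3254
6.4087 0.9209
11.9571 2.0916 0.0000
21.2559 4.7503 0.0000 0.0000
30.8632 10.7888 0.0000 0.0000 0.0000

Δt=0.17150, u=1.08951, d=0.91785, q=0.55400, disc=e^(-rΔt)=0.98722
k=4 terminal: V=max(K-S,0) → 30.8632 10.7888 0.0000 0.0000 0.0000
k=3: j=0 S=116.9441 intr=21.2559 cont=19.4897 V=21.2559[EX]; j=1 S=138.8153 intr=0.0000 cont=4.7503 V=4.7503[hold]; j=2 S=164.7768 intr=0.0000 cont=0.0000 V=0.0000[hold]; j=3 S=195.5938 intr=0.0000 cont=0.0000 V=0.0000[hold]  S*(3)=116.9441
k=2: j=0 S=127.4112 intr=10.7888 cont=11.9571 V=11.9571[hold]; j=1 S=151.2400 intr=0.0000 cont=2.0916 V=2.0916[hold]; j=2 S=179.5253 intr=0.0000 cont=0.0000 V=0.0000[hold]  S*(2)=-
k=1: j=0 S=138.8153 intr=0.0000 cont=6.4087 V=6.4087[hold]; j=1 S=164.7768 intr=0.0000 cont=0.9209 V=0.9209[hold]  S*(1)=-
k=0: j=0 S=151.2400 intr=0.0000 cont=3.3254 V=3.3254[hold]  S*(0)=-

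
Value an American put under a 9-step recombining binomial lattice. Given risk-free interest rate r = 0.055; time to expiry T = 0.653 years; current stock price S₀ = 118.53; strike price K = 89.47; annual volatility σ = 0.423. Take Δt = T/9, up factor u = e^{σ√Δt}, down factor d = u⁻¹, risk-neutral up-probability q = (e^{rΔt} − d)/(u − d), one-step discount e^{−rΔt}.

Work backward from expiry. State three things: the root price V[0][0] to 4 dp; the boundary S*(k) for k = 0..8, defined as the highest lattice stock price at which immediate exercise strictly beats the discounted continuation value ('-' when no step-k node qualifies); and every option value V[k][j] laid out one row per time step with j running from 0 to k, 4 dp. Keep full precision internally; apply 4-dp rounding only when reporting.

price = 3.4843
boundary = - - - - - - 59.8312 67.0519 75.1440
tree:
3.4843
5.3420 1.5719
8.0131 2.5950 0.5158
11.7133 4.2127 0.9261 0.0913
16.6030 6.7005 1.6480 0.1795 0.0000
22.6799 10.3899 2.9008 0.3526 0.0000 0.0000
29.6388 15.5949 5.0367 0.6929 0.0000 0.0000 0.0000
36.0819 22.4181 8.5939 1.3616 0.0000 0.0000 0.0000 0.0000
41.8312 29.6388 14.3260 2.6755 0.0000 0.0000 0.0000 0.0000 0.0000
46.9614 36.0819 22.4181 5.2572 0.0000 0.0000 0.0000 0.0000 0.0000 0.0000

Δt=0.07256  u=1.12068  d=0.89231  q=0.48905  discount=0.99602
step 9 (expiry): payoffs max(K−S,0) = 46.9614 36.0819 22.4181 5.2572 0.0000 0.0000 0.0000 0.0000 0.0000 0.0000
step 8: (k=8,j=0): S=47.6388, (K−S)⁺=41.8312, hold=41.4749 ⇒ V=41.8312 exercise | (k=8,j=1): S=59.8312, (K−S)⁺=29.6388, hold=29.2825 ⇒ V=29.6388 exercise | (k=8,j=2): S=75.1440, (K−S)⁺=14.3260, hold=13.9696 ⇒ V=14.3260 exercise | (k=8,j=3): S=94.3760, (K−S)⁺=0.0000, hold=2.6755 ⇒ V=2.6755 continue | (k=8,j=4): S=118.5300, (K−S)⁺=0.0000, hold=0.0000 ⇒ V=0.0000 continue | (k=8,j=5): S=148.8659, (K−S)⁺=0.0000, hold=0.0000 ⇒ V=0.0000 continue | (k=8,j=6): S=186.9658, (K−S)⁺=0.0000, hold=0.0000 ⇒ V=0.0000 continue | (k=8,j=7): S=234.8167, (K−S)⁺=0.0000, hold=0.0000 ⇒ V=0.0000 continue | (k=8,j=8): S=294.9144, (K−S)⁺=0.0000, hold=0.0000 ⇒ V=0.0000 continue  boundary S*=75.1440
step 7: (k=7,j=0): S=53.3881, (K−S)⁺=36.0819, hold=35.7256 ⇒ V=36.0819 exercise | (k=7,j=1): S=67.0519, (K−S)⁺=22.4181, hold=22.0618 ⇒ V=22.4181 exercise | (k=7,j=2): S=84.2128, (K−S)⁺=5.2572, hold=8.5939 ⇒ V=8.5939 continue | (k=7,j=3): S=105.7657, (K−S)⁺=0.0000, hold=1.3616 ⇒ V=1.3616 continue | (k=7,j=4): S=132.8348, (K−S)⁺=0.0000, hold=0.0000 ⇒ V=0.0000 continue | (k=7,j=5): S=166.8317, (K−S)⁺=0.0000, hold=0.0000 ⇒ V=0.0000 continue | (k=7,j=6): S=209.5297, (K−S)⁺=0.0000, hold=0.0000 ⇒ V=0.0000 continue | (k=7,j=7): S=263.1555, (K−S)⁺=0.0000, hold=0.0000 ⇒ V=0.0000 continue  boundary S*=67.0519
step 6: (k=6,j=0): S=59.8312, (K−S)⁺=29.6388, hold=29.2825 ⇒ V=29.6388 exercise | (k=6,j=1): S=75.1440, (K−S)⁺=14.3260, hold=15.5949 ⇒ V=15.5949 continue | (k=6,j=2): S=94.3760, (K−S)⁺=0.0000, hold=5.0367 ⇒ V=5.0367 continue | (k=6,j=3): S=118.5300, (K−S)⁺=0.0000, hold=0.6929 ⇒ V=0.6929 continue | (k=6,j=4): S=148.8659, (K−S)⁺=0.0000, hold=0.0000 ⇒ V=0.0000 continue | (k=6,j=5): S=186.9658, (K−S)⁺=0.0000, hold=0.0000 ⇒ V=0.0000 continue | (k=6,j=6): S=234.8167, (K−S)⁺=0.0000, hold=0.0000 ⇒ V=0.0000 continue  boundary S*=59.8312
step 5: (k=5,j=0): S=67.0519, (K−S)⁺=22.4181, hold=22.6799 ⇒ V=22.6799 continue | (k=5,j=1): S=84.2128, (K−S)⁺=5.2572, hold=10.3899 ⇒ V=10.3899 continue | (k=5,j=2): S=105.7657, (K−S)⁺=0.0000, hold=2.9008 ⇒ V=2.9008 continue | (k=5,j=3): S=132.8348, (K−S)⁺=0.0000, hold=0.3526 ⇒ V=0.3526 continue | (k=5,j=4): S=166.8317, (K−S)⁺=0.0000, hold=0.0000 ⇒ V=0.0000 continue | (k=5,j=5): S=209.5297, (K−S)⁺=0.0000, hold=0.0000 ⇒ V=0.0000 continue  boundary S*=-
step 4: (k=4,j=0): S=75.1440, (K−S)⁺=14.3260, hold=16.6030 ⇒ V=16.6030 continue | (k=4,j=1): S=94.3760, (K−S)⁺=0.0000, hold=6.7005 ⇒ V=6.7005 continue | (k=4,j=2): S=118.5300, (K−S)⁺=0.0000, hold=1.6480 ⇒ V=1.6480 continue | (k=4,j=3): S=148.8659, (K−S)⁺=0.0000, hold=0.1795 ⇒ V=0.1795 continue | (k=4,j=4): S=186.9658, (K−S)⁺=0.0000, hold=0.0000 ⇒ V=0.0000 continue  boundary S*=-
step 3: (k=3,j=0): S=84.2128, (K−S)⁺=5.2572, hold=11.7133 ⇒ V=11.7133 continue | (k=3,j=1): S=105.7657, (K−S)⁺=0.0000, hold=4.2127 ⇒ V=4.2127 continue | (k=3,j=2): S=132.8348, (K−S)⁺=0.0000, hold=0.9261 ⇒ V=0.9261 continue | (k=3,j=3): S=166.8317, (K−S)⁺=0.0000, hold=0.0913 ⇒ V=0.0913 continue  boundary S*=-
step 2: (k=2,j=0): S=94.3760, (K−S)⁺=0.0000, hold=8.0131 ⇒ V=8.0131 continue | (k=2,j=1): S=118.5300, (K−S)⁺=0.0000, hold=2.5950 ⇒ V=2.5950 continue | (k=2,j=2): S=148.8659, (K−S)⁺=0.0000, hold=0.5158 ⇒ V=0.5158 continue  boundary S*=-
step 1: (k=1,j=0): S=105.7657, (K−S)⁺=0.0000, hold=5.3420 ⇒ V=5.3420 continue | (k=1,j=1): S=132.8348, (K−S)⁺=0.0000, hold=1.5719 ⇒ V=1.5719 continue  boundary S*=-
step 0: (k=0,j=0): S=118.5300, (K−S)⁺=0.0000, hold=3.4843 ⇒ V=3.4843 continue  boundary S*=-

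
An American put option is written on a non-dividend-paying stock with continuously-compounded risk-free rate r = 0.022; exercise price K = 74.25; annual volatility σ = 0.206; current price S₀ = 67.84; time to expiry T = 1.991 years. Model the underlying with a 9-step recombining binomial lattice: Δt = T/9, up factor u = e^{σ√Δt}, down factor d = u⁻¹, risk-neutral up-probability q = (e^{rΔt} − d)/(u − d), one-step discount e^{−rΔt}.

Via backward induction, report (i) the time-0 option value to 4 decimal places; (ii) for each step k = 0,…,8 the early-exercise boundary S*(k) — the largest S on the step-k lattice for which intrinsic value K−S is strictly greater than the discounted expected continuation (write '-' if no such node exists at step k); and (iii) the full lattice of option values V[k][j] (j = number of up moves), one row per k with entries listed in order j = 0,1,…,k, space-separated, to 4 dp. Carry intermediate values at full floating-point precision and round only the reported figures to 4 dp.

Δt=0.22122  u=1.10174  d=0.90766  q=0.50093  discount=0.99514
step 9 (expiry): payoffs max(K−S,0) = 45.8855 39.8204 32.4582 23.5219 12.6747 0.0000 0.0000 0.0000 0.0000 0.0000
step 8: (k=8,j=0): S=31.2502, (K−S)⁺=42.9998, hold=42.6393 ⇒ V=42.9998 exercise | (k=8,j=1): S=37.9325, (K−S)⁺=36.3175, hold=35.9570 ⇒ V=36.3175 exercise | (k=8,j=2): S=46.0436, (K−S)⁺=28.2064, hold=27.8459 ⇒ V=28.2064 exercise | (k=8,j=3): S=55.8892, (K−S)⁺=18.3608, hold=18.0003 ⇒ V=18.3608 exercise | (k=8,j=4): S=67.8400, (K−S)⁺=6.4100, hold=6.2948 ⇒ V=6.4100 exercise | (k=8,j=5): S=82.3463, (K−S)⁺=0.0000, hold=0.0000 ⇒ V=0.0000 continue | (k=8,j=6): S=99.9544, (K−S)⁺=0.0000, hold=0.0000 ⇒ V=0.0000 continue | (k=8,j=7): S=121.3277, (K−S)⁺=0.0000, hold=0.0000 ⇒ V=0.0000 continue | (k=8,j=8): S=147.2713, (K−S)⁺=0.0000, hold=0.0000 ⇒ V=0.0000 continue  boundary S*=67.8400
step 7: (k=7,j=0): S=34.4296, (K−S)⁺=39.8204, hold=39.4599 ⇒ V=39.8204 exercise | (k=7,j=1): S=41.7918, (K−S)⁺=32.4582, hold=32.0978 ⇒ V=32.4582 exercise | (k=7,j=2): S=50.7281, (K−S)⁺=23.5219, hold=23.1614 ⇒ V=23.5219 exercise | (k=7,j=3): S=61.5753, (K−S)⁺=12.6747, hold=12.3142 ⇒ V=12.6747 exercise | (k=7,j=4): S=74.7420, (K−S)⁺=0.0000, hold=3.1835 ⇒ V=3.1835 continue | (k=7,j=5): S=90.7242, (K−S)⁺=0.0000, hold=0.0000 ⇒ V=0.0000 continue | (k=7,j=6): S=110.1238, (K−S)⁺=0.0000, hold=0.0000 ⇒ V=0.0000 continue | (k=7,j=7): S=133.6716, (K−S)⁺=0.0000, hold=0.0000 ⇒ V=0.0000 continue  boundary S*=61.5753
step 6: (k=6,j=0): S=37.9325, (K−S)⁺=36.3175, hold=35.9570 ⇒ V=36.3175 exercise | (k=6,j=1): S=46.0436, (K−S)⁺=28.2064, hold=27.8459 ⇒ V=28.2064 exercise | (k=6,j=2): S=55.8892, (K−S)⁺=18.3608, hold=18.0003 ⇒ V=18.3608 exercise | (k=6,j=3): S=67.8400, (K−S)⁺=6.4100, hold=7.8818 ⇒ V=7.8818 continue | (k=6,j=4): S=82.3463, (K−S)⁺=0.0000, hold=1.5811 ⇒ V=1.5811 continue | (k=6,j=5): S=99.9544, (K−S)⁺=0.0000, hold=0.0000 ⇒ V=0.0000 continue | (k=6,j=6): S=121.3277, (K−S)⁺=0.0000, hold=0.0000 ⇒ V=0.0000 continue  boundary S*=55.8892
step 5: (k=5,j=0): S=41.7918, (K−S)⁺=32.4582, hold=32.0978 ⇒ V=32.4582 exercise | (k=5,j=1): S=50.7281, (K−S)⁺=23.5219, hold=23.1614 ⇒ V=23.5219 exercise | (k=5,j=2): S=61.5753, (K−S)⁺=12.6747, hold=13.0479 ⇒ V=13.0479 continue | (k=5,j=3): S=74.7420, (K−S)⁺=0.0000, hold=4.7026 ⇒ V=4.7026 continue | (k=5,j=4): S=90.7242, (K−S)⁺=0.0000, hold=0.7852 ⇒ V=0.7852 continue | (k=5,j=5): S=110.1238, (K−S)⁺=0.0000, hold=0.0000 ⇒ V=0.0000 continue  boundary S*=50.7281
step 4: (k=4,j=0): S=46.0436, (K−S)⁺=28.2064, hold=27.8459 ⇒ V=28.2064 exercise | (k=4,j=1): S=55.8892, (K−S)⁺=18.3608, hold=18.1864 ⇒ V=18.3608 exercise | (k=4,j=2): S=67.8400, (K−S)⁺=6.4100, hold=8.8244 ⇒ V=8.8244 continue | (k=4,j=3): S=82.3463, (K−S)⁺=0.0000, hold=2.7269 ⇒ V=2.7269 continue | (k=4,j=4): S=99.9544, (K−S)⁺=0.0000, hold=0.3900 ⇒ V=0.3900 continue  boundary S*=55.8892
step 3: (k=3,j=0): S=50.7281, (K−S)⁺=23.5219, hold=23.1614 ⇒ V=23.5219 exercise | (k=3,j=1): S=61.5753, (K−S)⁺=12.6747, hold=13.5177 ⇒ V=13.5177 continue | (k=3,j=2): S=74.7420, (K−S)⁺=0.0000, hold=5.7420 ⇒ V=5.7420 continue | (k=3,j=3): S=90.7242, (K−S)⁺=0.0000, hold=1.5487 ⇒ V=1.5487 continue  boundary S*=50.7281
step 2: (k=2,j=0): S=55.8892, (K−S)⁺=18.3608, hold=18.4206 ⇒ V=18.4206 continue | (k=2,j=1): S=67.8400, (K−S)⁺=6.4100, hold=9.5759 ⇒ V=9.5759 continue | (k=2,j=2): S=82.3463, (K−S)⁺=0.0000, hold=3.6237 ⇒ V=3.6237 continue  boundary S*=-
step 1: (k=1,j=0): S=61.5753, (K−S)⁺=12.6747, hold=13.9221 ⇒ V=13.9221 continue | (k=1,j=1): S=74.7420, (K−S)⁺=0.0000, hold=6.5622 ⇒ V=6.5622 continue  boundary S*=-
step 0: (k=0,j=0): S=67.8400, (K−S)⁺=6.4100, hold=10.1856 ⇒ V=10.1856 continue  boundary S*=-

price = 10.1856
boundary = - - - 50.7281 55.8892 50.7281 55.8892 61.5753 67.8400
tree:
10.1856
13.9221 6.5622
18.4206 9.5759 3.6237
23.5219 13.5177 5.7420 1.5487
28.2064 18.3608 8.8244 2.7269 0.3900
32.4582 23.5219 13.0479 4.7026 0.7852 0.0000
36.3175 28.2064 18.3608 7.8818 1.5811 0.0000 0.0000
39.8204 32.4582 23.5219 12.6747 3.1835 0.0000 0.0000 0.0000
42.9998 36.3175 28.2064 18.3608 6.4100 0.0000 0.0000 0.0000 0.0000
45.8855 39.8204 32.4582 23.5219 12.6747 0.0000 0.0000 0.0000 0.0000 0.0000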